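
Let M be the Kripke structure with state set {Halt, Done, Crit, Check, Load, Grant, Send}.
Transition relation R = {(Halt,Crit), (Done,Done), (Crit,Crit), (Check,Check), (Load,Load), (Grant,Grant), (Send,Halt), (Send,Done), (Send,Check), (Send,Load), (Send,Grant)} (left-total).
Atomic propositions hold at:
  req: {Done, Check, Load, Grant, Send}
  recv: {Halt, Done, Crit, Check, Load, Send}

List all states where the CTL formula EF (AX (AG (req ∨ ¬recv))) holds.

Sat(¬recv) = {Grant}
Sat(req ∨ ¬recv) = {Done, Check, Load, Grant, Send}
AG (req ∨ ¬recv): greatest fixpoint, start Z0 = {Done, Check, Load, Grant, Send}, keep only states in Sat with every successor in Z. Z1 = {Done, Check, Load, Grant}; fixed.
Sat(AG (req ∨ ¬recv)) = {Done, Check, Load, Grant}
Sat(AX (AG (req ∨ ¬recv))) = {s : every successor in {Done, Check, Load, Grant}} = {Done, Check, Load, Grant}
EF (AX (AG (req ∨ ¬recv))): least fixpoint, start Z0 = {Done, Check, Load, Grant}, add states with some successor in Z. Z1 = {Done, Check, Load, Grant, Send}; fixed.
Sat(EF (AX (AG (req ∨ ¬recv)))) = {Done, Check, Load, Grant, Send}

{Done, Check, Load, Grant, Send}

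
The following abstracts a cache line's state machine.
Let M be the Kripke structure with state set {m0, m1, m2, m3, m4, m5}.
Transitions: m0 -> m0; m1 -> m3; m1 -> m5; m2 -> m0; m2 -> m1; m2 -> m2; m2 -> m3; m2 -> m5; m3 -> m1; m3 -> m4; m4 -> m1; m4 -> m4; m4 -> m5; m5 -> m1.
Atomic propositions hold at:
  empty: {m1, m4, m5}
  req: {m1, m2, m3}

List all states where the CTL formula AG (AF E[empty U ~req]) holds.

{m0, m1, m3, m4, m5}

Sat(~req) = {m0, m4, m5}
E[empty U ~req]: least fixpoint, start Z0 = Sat(~req) = {m0, m4, m5}, add states in Sat(empty) with some successor in Z. Z1 = {m0, m1, m4, m5}; fixed.
Sat(E[empty U ~req]) = {m0, m1, m4, m5}
AF E[empty U ~req]: least fixpoint, start Z0 = {m0, m1, m4, m5}, add states with every successor in Z. Z1 = {m0, m1, m3, m4, m5}; fixed.
Sat(AF E[empty U ~req]) = {m0, m1, m3, m4, m5}
AG (AF E[empty U ~req]): greatest fixpoint, start Z0 = {m0, m1, m3, m4, m5}, keep only states in Sat with every successor in Z. Already a fixed point.
Sat(AG (AF E[empty U ~req])) = {m0, m1, m3, m4, m5}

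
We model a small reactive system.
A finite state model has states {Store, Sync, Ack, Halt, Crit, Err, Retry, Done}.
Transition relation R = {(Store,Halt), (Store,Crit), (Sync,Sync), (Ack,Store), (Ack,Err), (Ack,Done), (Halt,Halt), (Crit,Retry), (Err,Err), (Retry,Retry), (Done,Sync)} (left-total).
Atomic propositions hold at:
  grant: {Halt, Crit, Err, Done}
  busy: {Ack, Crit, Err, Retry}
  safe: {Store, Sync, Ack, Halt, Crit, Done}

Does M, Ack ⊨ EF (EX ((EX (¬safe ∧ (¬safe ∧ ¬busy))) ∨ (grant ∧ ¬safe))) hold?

Yes

Sat(¬safe) = {Err, Retry}
Sat(¬busy) = {Store, Sync, Halt, Done}
Sat(¬safe ∧ ¬busy) = ∅
Sat(¬safe ∧ (¬safe ∧ ¬busy)) = ∅
Sat(EX (¬safe ∧ (¬safe ∧ ¬busy))) = {s : some successor in ∅} = ∅
Sat(grant ∧ ¬safe) = {Err}
Sat((EX (¬safe ∧ (¬safe ∧ ¬busy))) ∨ (grant ∧ ¬safe)) = {Err}
Sat(EX ((EX (¬safe ∧ (¬safe ∧ ¬busy))) ∨ (grant ∧ ¬safe))) = {s : some successor in {Err}} = {Ack, Err}
EF (EX ((EX (¬safe ∧ (¬safe ∧ ¬busy))) ∨ (grant ∧ ¬safe))): least fixpoint, start Z0 = {Ack, Err}, add states with some successor in Z. Already a fixed point.
Sat(EF (EX ((EX (¬safe ∧ (¬safe ∧ ¬busy))) ∨ (grant ∧ ¬safe)))) = {Ack, Err}
Ack ∈ Sat(EF (EX ((EX (¬safe ∧ (¬safe ∧ ¬busy))) ∨ (grant ∧ ¬safe)))) = {Ack, Err}, so the formula holds at Ack.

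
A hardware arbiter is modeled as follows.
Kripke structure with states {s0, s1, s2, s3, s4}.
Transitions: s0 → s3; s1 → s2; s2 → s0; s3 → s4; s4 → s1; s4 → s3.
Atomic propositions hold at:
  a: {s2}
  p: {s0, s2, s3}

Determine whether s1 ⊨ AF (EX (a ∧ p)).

Sat(a ∧ p) = {s2}
Sat(EX (a ∧ p)) = {s : some successor in {s2}} = {s1}
AF (EX (a ∧ p)): least fixpoint, start Z0 = {s1}, add states with every successor in Z. Already a fixed point.
Sat(AF (EX (a ∧ p))) = {s1}
s1 ∈ Sat(AF (EX (a ∧ p))) = {s1}, so the formula holds at s1.

Yes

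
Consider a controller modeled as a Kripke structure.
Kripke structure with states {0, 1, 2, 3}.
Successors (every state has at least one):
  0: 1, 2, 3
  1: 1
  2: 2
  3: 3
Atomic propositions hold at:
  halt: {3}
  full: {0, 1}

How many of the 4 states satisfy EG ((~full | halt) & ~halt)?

Sat(~full) = {2, 3}
Sat(~full | halt) = {2, 3}
Sat(~halt) = {0, 1, 2}
Sat((~full | halt) & ~halt) = {2}
EG ((~full | halt) & ~halt): greatest fixpoint, start Z0 = {2}, keep only states in Sat with some successor in Z. Already a fixed point.
Sat(EG ((~full | halt) & ~halt)) = {2}
|Sat(EG ((~full | halt) & ~halt))| = |{2}| = 1.

1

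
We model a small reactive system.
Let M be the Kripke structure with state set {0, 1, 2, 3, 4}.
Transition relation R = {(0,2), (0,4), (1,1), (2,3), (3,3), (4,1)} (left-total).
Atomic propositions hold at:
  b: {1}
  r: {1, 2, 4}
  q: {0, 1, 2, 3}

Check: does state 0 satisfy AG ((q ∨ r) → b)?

Sat(q ∨ r) = {0, 1, 2, 3, 4}
Sat((q ∨ r) → b) = {1}
AG ((q ∨ r) → b): greatest fixpoint, start Z0 = {1}, keep only states in Sat with every successor in Z. Already a fixed point.
Sat(AG ((q ∨ r) → b)) = {1}
0 ∉ Sat(AG ((q ∨ r) → b)) = {1}, so the formula does not hold at 0.

No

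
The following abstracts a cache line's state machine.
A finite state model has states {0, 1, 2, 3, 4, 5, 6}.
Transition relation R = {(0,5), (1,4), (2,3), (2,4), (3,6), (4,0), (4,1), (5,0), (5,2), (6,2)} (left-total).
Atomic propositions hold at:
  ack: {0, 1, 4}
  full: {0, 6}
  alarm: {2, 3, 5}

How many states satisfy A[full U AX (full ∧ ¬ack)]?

Sat(¬ack) = {2, 3, 5, 6}
Sat(full ∧ ¬ack) = {6}
Sat(AX (full ∧ ¬ack)) = {s : every successor in {6}} = {3}
A[full U AX (full ∧ ¬ack)]: least fixpoint, start Z0 = Sat(AX (full ∧ ¬ack)) = {3}, add states in Sat(full) with every successor in Z. Already a fixed point.
Sat(A[full U AX (full ∧ ¬ack)]) = {3}
|Sat(A[full U AX (full ∧ ¬ack)])| = |{3}| = 1.

1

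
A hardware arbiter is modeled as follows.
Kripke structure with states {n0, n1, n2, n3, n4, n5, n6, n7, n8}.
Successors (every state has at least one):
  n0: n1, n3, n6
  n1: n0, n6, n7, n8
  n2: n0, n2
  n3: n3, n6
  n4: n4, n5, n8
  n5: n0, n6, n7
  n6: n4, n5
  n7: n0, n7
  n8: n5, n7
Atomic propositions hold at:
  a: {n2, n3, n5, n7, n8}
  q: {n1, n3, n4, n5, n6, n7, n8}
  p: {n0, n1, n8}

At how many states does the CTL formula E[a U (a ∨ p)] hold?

7

Sat(a ∨ p) = {n0, n1, n2, n3, n5, n7, n8}
E[a U (a ∨ p)]: least fixpoint, start Z0 = Sat((a ∨ p)) = {n0, n1, n2, n3, n5, n7, n8}, add states in Sat(a) with some successor in Z. Already a fixed point.
Sat(E[a U (a ∨ p)]) = {n0, n1, n2, n3, n5, n7, n8}
|Sat(E[a U (a ∨ p)])| = |{n0, n1, n2, n3, n5, n7, n8}| = 7.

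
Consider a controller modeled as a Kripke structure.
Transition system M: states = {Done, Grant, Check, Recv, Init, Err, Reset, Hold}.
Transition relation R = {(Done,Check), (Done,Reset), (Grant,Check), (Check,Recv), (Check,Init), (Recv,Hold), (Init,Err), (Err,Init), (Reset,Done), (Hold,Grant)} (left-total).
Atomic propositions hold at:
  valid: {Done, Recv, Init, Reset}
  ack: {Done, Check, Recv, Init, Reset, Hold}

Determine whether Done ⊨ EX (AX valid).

Yes

Sat(AX valid) = {s : every successor in {Done, Recv, Init, Reset}} = {Check, Err, Reset}
Sat(EX (AX valid)) = {s : some successor in {Check, Err, Reset}} = {Done, Grant, Init}
Done ∈ Sat(EX (AX valid)) = {Done, Grant, Init}, so the formula holds at Done.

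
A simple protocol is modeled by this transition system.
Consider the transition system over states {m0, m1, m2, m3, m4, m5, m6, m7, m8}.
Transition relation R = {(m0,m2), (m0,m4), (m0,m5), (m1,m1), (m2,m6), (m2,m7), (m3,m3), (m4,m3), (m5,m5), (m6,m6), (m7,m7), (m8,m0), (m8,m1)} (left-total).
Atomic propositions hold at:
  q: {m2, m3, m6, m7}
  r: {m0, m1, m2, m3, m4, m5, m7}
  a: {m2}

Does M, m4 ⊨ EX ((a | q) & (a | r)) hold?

Yes

Sat(a | q) = {m2, m3, m6, m7}
Sat(a | r) = {m0, m1, m2, m3, m4, m5, m7}
Sat((a | q) & (a | r)) = {m2, m3, m7}
Sat(EX ((a | q) & (a | r))) = {s : some successor in {m2, m3, m7}} = {m0, m2, m3, m4, m7}
m4 ∈ Sat(EX ((a | q) & (a | r))) = {m0, m2, m3, m4, m7}, so the formula holds at m4.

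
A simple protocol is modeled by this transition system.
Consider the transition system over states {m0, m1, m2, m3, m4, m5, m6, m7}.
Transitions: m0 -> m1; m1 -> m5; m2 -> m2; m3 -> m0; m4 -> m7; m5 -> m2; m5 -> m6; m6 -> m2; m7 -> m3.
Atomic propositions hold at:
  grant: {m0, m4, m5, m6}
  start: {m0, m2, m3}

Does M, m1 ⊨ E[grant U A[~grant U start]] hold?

No

Sat(~grant) = {m1, m2, m3, m7}
A[~grant U start]: least fixpoint, start Z0 = Sat(start) = {m0, m2, m3}, add states in Sat(~grant) with every successor in Z. Z1 = {m0, m2, m3, m7}; fixed.
Sat(A[~grant U start]) = {m0, m2, m3, m7}
E[grant U A[~grant U start]]: least fixpoint, start Z0 = Sat(A[~grant U start]) = {m0, m2, m3, m7}, add states in Sat(grant) with some successor in Z. Z1 = {m0, m2, m3, m4, m5, m6, m7}; fixed.
Sat(E[grant U A[~grant U start]]) = {m0, m2, m3, m4, m5, m6, m7}
m1 ∉ Sat(E[grant U A[~grant U start]]) = {m0, m2, m3, m4, m5, m6, m7}, so the formula does not hold at m1.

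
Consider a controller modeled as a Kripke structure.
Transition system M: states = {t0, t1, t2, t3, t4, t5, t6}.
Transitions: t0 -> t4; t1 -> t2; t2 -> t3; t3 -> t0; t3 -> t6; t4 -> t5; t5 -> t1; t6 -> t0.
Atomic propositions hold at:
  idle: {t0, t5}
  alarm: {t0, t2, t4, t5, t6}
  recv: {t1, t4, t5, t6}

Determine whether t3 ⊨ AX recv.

No

Sat(AX recv) = {s : every successor in {t1, t4, t5, t6}} = {t0, t4, t5}
t3 ∉ Sat(AX recv) = {t0, t4, t5}, so the formula does not hold at t3.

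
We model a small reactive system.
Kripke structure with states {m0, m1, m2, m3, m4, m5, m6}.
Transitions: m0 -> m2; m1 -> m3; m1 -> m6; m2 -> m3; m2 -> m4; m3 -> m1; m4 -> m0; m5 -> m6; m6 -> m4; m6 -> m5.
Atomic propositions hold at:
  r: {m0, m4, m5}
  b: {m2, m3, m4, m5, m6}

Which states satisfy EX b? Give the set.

Sat(EX b) = {s : some successor in {m2, m3, m4, m5, m6}} = {m0, m1, m2, m5, m6}

{m0, m1, m2, m5, m6}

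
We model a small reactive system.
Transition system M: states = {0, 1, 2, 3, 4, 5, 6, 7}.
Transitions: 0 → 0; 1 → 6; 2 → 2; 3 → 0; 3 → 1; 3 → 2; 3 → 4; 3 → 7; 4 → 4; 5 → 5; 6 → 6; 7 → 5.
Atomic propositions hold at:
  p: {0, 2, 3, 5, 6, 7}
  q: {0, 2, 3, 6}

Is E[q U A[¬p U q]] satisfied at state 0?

Sat(¬p) = {1, 4}
A[¬p U q]: least fixpoint, start Z0 = Sat(q) = {0, 2, 3, 6}, add states in Sat(¬p) with every successor in Z. Z1 = {0, 1, 2, 3, 6}; fixed.
Sat(A[¬p U q]) = {0, 1, 2, 3, 6}
E[q U A[¬p U q]]: least fixpoint, start Z0 = Sat(A[¬p U q]) = {0, 1, 2, 3, 6}, add states in Sat(q) with some successor in Z. Already a fixed point.
Sat(E[q U A[¬p U q]]) = {0, 1, 2, 3, 6}
0 ∈ Sat(E[q U A[¬p U q]]) = {0, 1, 2, 3, 6}, so the formula holds at 0.

Yes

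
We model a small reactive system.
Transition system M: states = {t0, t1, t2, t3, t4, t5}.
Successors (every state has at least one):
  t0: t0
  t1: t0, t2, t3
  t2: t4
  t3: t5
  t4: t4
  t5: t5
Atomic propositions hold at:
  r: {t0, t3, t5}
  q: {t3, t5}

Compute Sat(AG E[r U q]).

{t3, t5}

E[r U q]: least fixpoint, start Z0 = Sat(q) = {t3, t5}, add states in Sat(r) with some successor in Z. Already a fixed point.
Sat(E[r U q]) = {t3, t5}
AG E[r U q]: greatest fixpoint, start Z0 = {t3, t5}, keep only states in Sat with every successor in Z. Already a fixed point.
Sat(AG E[r U q]) = {t3, t5}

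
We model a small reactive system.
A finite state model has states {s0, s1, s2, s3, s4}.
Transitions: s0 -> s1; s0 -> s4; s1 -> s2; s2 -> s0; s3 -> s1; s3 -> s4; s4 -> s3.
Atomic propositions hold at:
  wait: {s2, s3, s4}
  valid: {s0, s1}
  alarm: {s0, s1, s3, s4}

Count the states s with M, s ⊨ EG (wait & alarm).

2

Sat(wait & alarm) = {s3, s4}
EG (wait & alarm): greatest fixpoint, start Z0 = {s3, s4}, keep only states in Sat with some successor in Z. Already a fixed point.
Sat(EG (wait & alarm)) = {s3, s4}
|Sat(EG (wait & alarm))| = |{s3, s4}| = 2.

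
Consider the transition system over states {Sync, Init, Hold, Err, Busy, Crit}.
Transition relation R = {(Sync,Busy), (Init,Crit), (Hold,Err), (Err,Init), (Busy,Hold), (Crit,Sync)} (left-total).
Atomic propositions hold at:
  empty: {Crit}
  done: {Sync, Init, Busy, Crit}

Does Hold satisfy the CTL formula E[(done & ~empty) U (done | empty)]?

Sat(~empty) = {Sync, Init, Hold, Err, Busy}
Sat(done & ~empty) = {Sync, Init, Busy}
Sat(done | empty) = {Sync, Init, Busy, Crit}
E[(done & ~empty) U (done | empty)]: least fixpoint, start Z0 = Sat((done | empty)) = {Sync, Init, Busy, Crit}, add states in Sat(done & ~empty) with some successor in Z. Already a fixed point.
Sat(E[(done & ~empty) U (done | empty)]) = {Sync, Init, Busy, Crit}
Hold ∉ Sat(E[(done & ~empty) U (done | empty)]) = {Sync, Init, Busy, Crit}, so the formula does not hold at Hold.

No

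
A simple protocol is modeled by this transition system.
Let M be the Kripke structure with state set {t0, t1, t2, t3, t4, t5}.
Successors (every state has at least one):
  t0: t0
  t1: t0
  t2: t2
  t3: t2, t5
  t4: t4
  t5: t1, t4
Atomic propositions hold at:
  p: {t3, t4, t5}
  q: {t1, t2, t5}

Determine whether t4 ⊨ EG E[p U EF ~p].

Sat(~p) = {t0, t1, t2}
EF ~p: least fixpoint, start Z0 = {t0, t1, t2}, add states with some successor in Z. Z1 = {t0, t1, t2, t3, t5}; fixed.
Sat(EF ~p) = {t0, t1, t2, t3, t5}
E[p U EF ~p]: least fixpoint, start Z0 = Sat(EF ~p) = {t0, t1, t2, t3, t5}, add states in Sat(p) with some successor in Z. Already a fixed point.
Sat(E[p U EF ~p]) = {t0, t1, t2, t3, t5}
EG E[p U EF ~p]: greatest fixpoint, start Z0 = {t0, t1, t2, t3, t5}, keep only states in Sat with some successor in Z. Already a fixed point.
Sat(EG E[p U EF ~p]) = {t0, t1, t2, t3, t5}
t4 ∉ Sat(EG E[p U EF ~p]) = {t0, t1, t2, t3, t5}, so the formula does not hold at t4.

No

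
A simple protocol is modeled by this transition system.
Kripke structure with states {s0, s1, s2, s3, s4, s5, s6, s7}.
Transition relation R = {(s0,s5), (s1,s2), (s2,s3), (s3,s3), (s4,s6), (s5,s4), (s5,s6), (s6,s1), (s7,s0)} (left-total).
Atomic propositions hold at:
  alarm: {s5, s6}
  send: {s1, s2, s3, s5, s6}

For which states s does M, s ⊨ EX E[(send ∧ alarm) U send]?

Sat(send ∧ alarm) = {s5, s6}
E[(send ∧ alarm) U send]: least fixpoint, start Z0 = Sat(send) = {s1, s2, s3, s5, s6}, add states in Sat(send ∧ alarm) with some successor in Z. Already a fixed point.
Sat(E[(send ∧ alarm) U send]) = {s1, s2, s3, s5, s6}
Sat(EX E[(send ∧ alarm) U send]) = {s : some successor in {s1, s2, s3, s5, s6}} = {s0, s1, s2, s3, s4, s5, s6}

{s0, s1, s2, s3, s4, s5, s6}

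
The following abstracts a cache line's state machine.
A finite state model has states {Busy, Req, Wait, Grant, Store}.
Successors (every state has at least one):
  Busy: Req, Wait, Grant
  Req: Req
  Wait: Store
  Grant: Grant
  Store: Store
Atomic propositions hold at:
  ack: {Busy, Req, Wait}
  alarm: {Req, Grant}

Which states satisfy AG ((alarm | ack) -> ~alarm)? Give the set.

{Wait, Store}

Sat(alarm | ack) = {Busy, Req, Wait, Grant}
Sat(~alarm) = {Busy, Wait, Store}
Sat((alarm | ack) -> ~alarm) = {Busy, Wait, Store}
AG ((alarm | ack) -> ~alarm): greatest fixpoint, start Z0 = {Busy, Wait, Store}, keep only states in Sat with every successor in Z. Z1 = {Wait, Store}; fixed.
Sat(AG ((alarm | ack) -> ~alarm)) = {Wait, Store}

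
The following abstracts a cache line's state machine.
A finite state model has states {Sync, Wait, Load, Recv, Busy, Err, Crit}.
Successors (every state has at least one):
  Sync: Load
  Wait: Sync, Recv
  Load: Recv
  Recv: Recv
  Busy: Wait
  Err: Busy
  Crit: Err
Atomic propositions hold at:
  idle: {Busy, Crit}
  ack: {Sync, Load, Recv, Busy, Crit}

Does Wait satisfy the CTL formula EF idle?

EF idle: least fixpoint, start Z0 = {Busy, Crit}, add states with some successor in Z. Z1 = {Busy, Err, Crit}; fixed.
Sat(EF idle) = {Busy, Err, Crit}
Wait ∉ Sat(EF idle) = {Busy, Err, Crit}, so the formula does not hold at Wait.

No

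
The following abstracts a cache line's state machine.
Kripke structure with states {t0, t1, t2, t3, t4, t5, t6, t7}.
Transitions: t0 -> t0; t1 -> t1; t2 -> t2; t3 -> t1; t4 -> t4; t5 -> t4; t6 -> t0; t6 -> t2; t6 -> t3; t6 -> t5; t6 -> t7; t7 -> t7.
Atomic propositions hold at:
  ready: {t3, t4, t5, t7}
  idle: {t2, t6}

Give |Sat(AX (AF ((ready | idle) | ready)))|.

4

Sat(ready | idle) = {t2, t3, t4, t5, t6, t7}
Sat((ready | idle) | ready) = {t2, t3, t4, t5, t6, t7}
AF ((ready | idle) | ready): least fixpoint, start Z0 = {t2, t3, t4, t5, t6, t7}, add states with every successor in Z. Already a fixed point.
Sat(AF ((ready | idle) | ready)) = {t2, t3, t4, t5, t6, t7}
Sat(AX (AF ((ready | idle) | ready))) = {s : every successor in {t2, t3, t4, t5, t6, t7}} = {t2, t4, t5, t7}
|Sat(AX (AF ((ready | idle) | ready)))| = |{t2, t4, t5, t7}| = 4.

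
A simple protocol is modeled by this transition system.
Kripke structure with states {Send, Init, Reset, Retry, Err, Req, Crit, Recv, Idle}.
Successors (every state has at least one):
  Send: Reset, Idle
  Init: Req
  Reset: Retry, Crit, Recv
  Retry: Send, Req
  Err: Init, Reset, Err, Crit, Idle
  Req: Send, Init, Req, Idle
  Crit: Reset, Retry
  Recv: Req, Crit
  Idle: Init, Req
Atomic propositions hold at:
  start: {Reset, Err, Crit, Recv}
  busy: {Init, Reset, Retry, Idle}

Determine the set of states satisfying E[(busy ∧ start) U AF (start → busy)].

Sat(busy ∧ start) = {Reset}
Sat(start → busy) = {Send, Init, Reset, Retry, Req, Idle}
AF (start → busy): least fixpoint, start Z0 = {Send, Init, Reset, Retry, Req, Idle}, add states with every successor in Z. Z1 = {Send, Init, Reset, Retry, Req, Crit, Idle}; Z2 = {Send, Init, Reset, Retry, Req, Crit, Recv, Idle}; fixed.
Sat(AF (start → busy)) = {Send, Init, Reset, Retry, Req, Crit, Recv, Idle}
E[(busy ∧ start) U AF (start → busy)]: least fixpoint, start Z0 = Sat(AF (start → busy)) = {Send, Init, Reset, Retry, Req, Crit, Recv, Idle}, add states in Sat(busy ∧ start) with some successor in Z. Already a fixed point.
Sat(E[(busy ∧ start) U AF (start → busy)]) = {Send, Init, Reset, Retry, Req, Crit, Recv, Idle}

{Send, Init, Reset, Retry, Req, Crit, Recv, Idle}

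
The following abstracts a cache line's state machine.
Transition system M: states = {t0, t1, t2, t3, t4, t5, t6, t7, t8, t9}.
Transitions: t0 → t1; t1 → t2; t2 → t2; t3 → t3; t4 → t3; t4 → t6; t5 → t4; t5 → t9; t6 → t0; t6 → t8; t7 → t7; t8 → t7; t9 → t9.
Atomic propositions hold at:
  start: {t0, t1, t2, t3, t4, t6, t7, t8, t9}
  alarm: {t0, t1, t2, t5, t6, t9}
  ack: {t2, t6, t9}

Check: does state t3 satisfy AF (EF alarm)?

No

EF alarm: least fixpoint, start Z0 = {t0, t1, t2, t5, t6, t9}, add states with some successor in Z. Z1 = {t0, t1, t2, t4, t5, t6, t9}; fixed.
Sat(EF alarm) = {t0, t1, t2, t4, t5, t6, t9}
AF (EF alarm): least fixpoint, start Z0 = {t0, t1, t2, t4, t5, t6, t9}, add states with every successor in Z. Already a fixed point.
Sat(AF (EF alarm)) = {t0, t1, t2, t4, t5, t6, t9}
t3 ∉ Sat(AF (EF alarm)) = {t0, t1, t2, t4, t5, t6, t9}, so the formula does not hold at t3.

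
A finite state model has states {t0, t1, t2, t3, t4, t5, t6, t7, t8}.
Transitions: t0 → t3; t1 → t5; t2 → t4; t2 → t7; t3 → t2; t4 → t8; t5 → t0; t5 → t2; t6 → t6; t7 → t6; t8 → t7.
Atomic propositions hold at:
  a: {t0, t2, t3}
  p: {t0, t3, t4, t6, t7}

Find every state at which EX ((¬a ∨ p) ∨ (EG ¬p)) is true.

Sat(¬a) = {t1, t4, t5, t6, t7, t8}
Sat(¬a ∨ p) = {t0, t1, t3, t4, t5, t6, t7, t8}
Sat(¬p) = {t1, t2, t5, t8}
EG ¬p: greatest fixpoint, start Z0 = {t1, t2, t5, t8}, keep only states in Sat with some successor in Z. Z1 = {t1, t5}; Z2 = {t1}; Z3 = ∅; fixed.
Sat(EG ¬p) = ∅
Sat((¬a ∨ p) ∨ (EG ¬p)) = {t0, t1, t3, t4, t5, t6, t7, t8}
Sat(EX ((¬a ∨ p) ∨ (EG ¬p))) = {s : some successor in {t0, t1, t3, t4, t5, t6, t7, t8}} = {t0, t1, t2, t4, t5, t6, t7, t8}

{t0, t1, t2, t4, t5, t6, t7, t8}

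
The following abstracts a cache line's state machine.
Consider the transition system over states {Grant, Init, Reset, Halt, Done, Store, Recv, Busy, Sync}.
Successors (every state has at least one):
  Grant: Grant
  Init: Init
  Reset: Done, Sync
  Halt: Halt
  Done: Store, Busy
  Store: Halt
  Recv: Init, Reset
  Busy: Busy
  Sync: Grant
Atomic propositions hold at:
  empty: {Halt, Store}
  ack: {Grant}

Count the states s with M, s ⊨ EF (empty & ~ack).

5

Sat(~ack) = {Init, Reset, Halt, Done, Store, Recv, Busy, Sync}
Sat(empty & ~ack) = {Halt, Store}
EF (empty & ~ack): least fixpoint, start Z0 = {Halt, Store}, add states with some successor in Z. Z1 = {Halt, Done, Store}; Z2 = {Reset, Halt, Done, Store}; Z3 = {Reset, Halt, Done, Store, Recv}; fixed.
Sat(EF (empty & ~ack)) = {Reset, Halt, Done, Store, Recv}
|Sat(EF (empty & ~ack))| = |{Reset, Halt, Done, Store, Recv}| = 5.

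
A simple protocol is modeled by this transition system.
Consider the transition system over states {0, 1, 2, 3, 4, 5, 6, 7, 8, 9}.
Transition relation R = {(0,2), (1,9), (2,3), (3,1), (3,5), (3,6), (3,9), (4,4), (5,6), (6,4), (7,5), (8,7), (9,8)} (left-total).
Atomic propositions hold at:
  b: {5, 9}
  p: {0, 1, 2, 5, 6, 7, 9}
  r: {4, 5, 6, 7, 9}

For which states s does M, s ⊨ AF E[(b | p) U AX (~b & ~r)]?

Sat(b | p) = {0, 1, 2, 5, 6, 7, 9}
Sat(~b) = {0, 1, 2, 3, 4, 6, 7, 8}
Sat(~r) = {0, 1, 2, 3, 8}
Sat(~b & ~r) = {0, 1, 2, 3, 8}
Sat(AX (~b & ~r)) = {s : every successor in {0, 1, 2, 3, 8}} = {0, 2, 9}
E[(b | p) U AX (~b & ~r)]: least fixpoint, start Z0 = Sat(AX (~b & ~r)) = {0, 2, 9}, add states in Sat(b | p) with some successor in Z. Z1 = {0, 1, 2, 9}; fixed.
Sat(E[(b | p) U AX (~b & ~r)]) = {0, 1, 2, 9}
AF E[(b | p) U AX (~b & ~r)]: least fixpoint, start Z0 = {0, 1, 2, 9}, add states with every successor in Z. Already a fixed point.
Sat(AF E[(b | p) U AX (~b & ~r)]) = {0, 1, 2, 9}

{0, 1, 2, 9}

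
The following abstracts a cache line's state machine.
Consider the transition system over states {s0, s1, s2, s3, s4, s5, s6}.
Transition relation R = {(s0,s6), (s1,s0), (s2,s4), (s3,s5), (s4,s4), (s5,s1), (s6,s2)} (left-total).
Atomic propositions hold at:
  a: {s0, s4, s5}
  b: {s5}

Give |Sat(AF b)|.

AF b: least fixpoint, start Z0 = {s5}, add states with every successor in Z. Z1 = {s3, s5}; fixed.
Sat(AF b) = {s3, s5}
|Sat(AF b)| = |{s3, s5}| = 2.

2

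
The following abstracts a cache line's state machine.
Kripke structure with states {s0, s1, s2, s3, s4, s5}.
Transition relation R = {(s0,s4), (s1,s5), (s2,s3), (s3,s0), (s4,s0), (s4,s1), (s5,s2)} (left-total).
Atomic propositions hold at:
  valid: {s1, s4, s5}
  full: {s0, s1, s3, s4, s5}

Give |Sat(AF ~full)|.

Sat(~full) = {s2}
AF ~full: least fixpoint, start Z0 = {s2}, add states with every successor in Z. Z1 = {s2, s5}; Z2 = {s1, s2, s5}; fixed.
Sat(AF ~full) = {s1, s2, s5}
|Sat(AF ~full)| = |{s1, s2, s5}| = 3.

3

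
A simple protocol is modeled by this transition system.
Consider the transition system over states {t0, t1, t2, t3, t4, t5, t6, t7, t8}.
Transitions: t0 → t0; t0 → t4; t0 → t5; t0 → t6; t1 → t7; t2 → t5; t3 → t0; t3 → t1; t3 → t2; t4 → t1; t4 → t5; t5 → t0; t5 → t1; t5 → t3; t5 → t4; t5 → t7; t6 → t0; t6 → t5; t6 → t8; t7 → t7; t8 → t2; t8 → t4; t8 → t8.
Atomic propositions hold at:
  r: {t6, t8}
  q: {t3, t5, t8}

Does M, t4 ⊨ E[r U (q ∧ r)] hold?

Sat(q ∧ r) = {t8}
E[r U (q ∧ r)]: least fixpoint, start Z0 = Sat((q ∧ r)) = {t8}, add states in Sat(r) with some successor in Z. Z1 = {t6, t8}; fixed.
Sat(E[r U (q ∧ r)]) = {t6, t8}
t4 ∉ Sat(E[r U (q ∧ r)]) = {t6, t8}, so the formula does not hold at t4.

No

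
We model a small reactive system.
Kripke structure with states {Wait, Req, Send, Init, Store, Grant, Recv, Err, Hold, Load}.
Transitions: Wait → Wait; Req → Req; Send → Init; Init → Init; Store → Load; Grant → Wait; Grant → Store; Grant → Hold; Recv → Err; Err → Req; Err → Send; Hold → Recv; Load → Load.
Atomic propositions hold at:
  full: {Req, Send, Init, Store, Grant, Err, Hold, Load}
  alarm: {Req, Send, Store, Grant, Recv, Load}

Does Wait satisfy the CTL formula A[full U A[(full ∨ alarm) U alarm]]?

Sat(full ∨ alarm) = {Req, Send, Init, Store, Grant, Recv, Err, Hold, Load}
A[(full ∨ alarm) U alarm]: least fixpoint, start Z0 = Sat(alarm) = {Req, Send, Store, Grant, Recv, Load}, add states in Sat(full ∨ alarm) with every successor in Z. Z1 = {Req, Send, Store, Grant, Recv, Err, Hold, Load}; fixed.
Sat(A[(full ∨ alarm) U alarm]) = {Req, Send, Store, Grant, Recv, Err, Hold, Load}
A[full U A[(full ∨ alarm) U alarm]]: least fixpoint, start Z0 = Sat(A[(full ∨ alarm) U alarm]) = {Req, Send, Store, Grant, Recv, Err, Hold, Load}, add states in Sat(full) with every successor in Z. Already a fixed point.
Sat(A[full U A[(full ∨ alarm) U alarm]]) = {Req, Send, Store, Grant, Recv, Err, Hold, Load}
Wait ∉ Sat(A[full U A[(full ∨ alarm) U alarm]]) = {Req, Send, Store, Grant, Recv, Err, Hold, Load}, so the formula does not hold at Wait.

No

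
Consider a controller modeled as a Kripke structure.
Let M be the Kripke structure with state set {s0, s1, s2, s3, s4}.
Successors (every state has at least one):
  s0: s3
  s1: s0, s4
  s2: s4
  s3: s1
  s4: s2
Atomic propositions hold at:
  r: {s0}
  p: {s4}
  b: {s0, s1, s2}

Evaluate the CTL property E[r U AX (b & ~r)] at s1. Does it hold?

Sat(~r) = {s1, s2, s3, s4}
Sat(b & ~r) = {s1, s2}
Sat(AX (b & ~r)) = {s : every successor in {s1, s2}} = {s3, s4}
E[r U AX (b & ~r)]: least fixpoint, start Z0 = Sat(AX (b & ~r)) = {s3, s4}, add states in Sat(r) with some successor in Z. Z1 = {s0, s3, s4}; fixed.
Sat(E[r U AX (b & ~r)]) = {s0, s3, s4}
s1 ∉ Sat(E[r U AX (b & ~r)]) = {s0, s3, s4}, so the formula does not hold at s1.

No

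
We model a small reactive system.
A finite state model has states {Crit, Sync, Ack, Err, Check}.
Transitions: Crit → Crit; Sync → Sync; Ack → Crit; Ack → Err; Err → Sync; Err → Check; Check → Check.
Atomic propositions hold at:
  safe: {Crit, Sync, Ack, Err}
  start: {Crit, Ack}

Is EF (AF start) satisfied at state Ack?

AF start: least fixpoint, start Z0 = {Crit, Ack}, add states with every successor in Z. Already a fixed point.
Sat(AF start) = {Crit, Ack}
EF (AF start): least fixpoint, start Z0 = {Crit, Ack}, add states with some successor in Z. Already a fixed point.
Sat(EF (AF start)) = {Crit, Ack}
Ack ∈ Sat(EF (AF start)) = {Crit, Ack}, so the formula holds at Ack.

Yes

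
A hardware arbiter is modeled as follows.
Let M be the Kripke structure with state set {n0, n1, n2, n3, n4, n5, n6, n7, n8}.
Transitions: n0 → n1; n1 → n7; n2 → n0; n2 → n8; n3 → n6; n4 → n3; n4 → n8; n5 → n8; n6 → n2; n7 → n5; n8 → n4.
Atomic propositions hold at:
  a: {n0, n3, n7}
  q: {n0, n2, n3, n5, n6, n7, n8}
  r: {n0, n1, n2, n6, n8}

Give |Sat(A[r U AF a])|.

AF a: least fixpoint, start Z0 = {n0, n3, n7}, add states with every successor in Z. Z1 = {n0, n1, n3, n7}; fixed.
Sat(AF a) = {n0, n1, n3, n7}
A[r U AF a]: least fixpoint, start Z0 = Sat(AF a) = {n0, n1, n3, n7}, add states in Sat(r) with every successor in Z. Already a fixed point.
Sat(A[r U AF a]) = {n0, n1, n3, n7}
|Sat(A[r U AF a])| = |{n0, n1, n3, n7}| = 4.

4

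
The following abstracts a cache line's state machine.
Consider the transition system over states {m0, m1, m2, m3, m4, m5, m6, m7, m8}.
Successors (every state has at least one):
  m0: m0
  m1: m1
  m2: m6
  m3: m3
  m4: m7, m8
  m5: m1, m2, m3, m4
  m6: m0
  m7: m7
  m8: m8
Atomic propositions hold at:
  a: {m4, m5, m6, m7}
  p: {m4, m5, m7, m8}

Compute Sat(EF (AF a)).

{m2, m4, m5, m6, m7}

AF a: least fixpoint, start Z0 = {m4, m5, m6, m7}, add states with every successor in Z. Z1 = {m2, m4, m5, m6, m7}; fixed.
Sat(AF a) = {m2, m4, m5, m6, m7}
EF (AF a): least fixpoint, start Z0 = {m2, m4, m5, m6, m7}, add states with some successor in Z. Already a fixed point.
Sat(EF (AF a)) = {m2, m4, m5, m6, m7}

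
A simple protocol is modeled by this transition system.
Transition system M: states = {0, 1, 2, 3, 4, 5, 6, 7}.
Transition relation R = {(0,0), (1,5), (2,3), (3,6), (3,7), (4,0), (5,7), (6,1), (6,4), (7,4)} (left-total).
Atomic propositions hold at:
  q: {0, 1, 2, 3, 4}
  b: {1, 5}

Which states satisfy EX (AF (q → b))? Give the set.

{1, 2, 3, 5, 6}

Sat(q → b) = {1, 5, 6, 7}
AF (q → b): least fixpoint, start Z0 = {1, 5, 6, 7}, add states with every successor in Z. Z1 = {1, 3, 5, 6, 7}; Z2 = {1, 2, 3, 5, 6, 7}; fixed.
Sat(AF (q → b)) = {1, 2, 3, 5, 6, 7}
Sat(EX (AF (q → b))) = {s : some successor in {1, 2, 3, 5, 6, 7}} = {1, 2, 3, 5, 6}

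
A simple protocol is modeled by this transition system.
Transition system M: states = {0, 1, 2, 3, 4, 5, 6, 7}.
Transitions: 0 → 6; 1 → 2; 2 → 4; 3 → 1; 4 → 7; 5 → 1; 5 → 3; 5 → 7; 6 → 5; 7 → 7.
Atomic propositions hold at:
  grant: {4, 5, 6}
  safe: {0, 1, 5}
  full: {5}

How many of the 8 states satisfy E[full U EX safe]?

3

Sat(EX safe) = {s : some successor in {0, 1, 5}} = {3, 5, 6}
E[full U EX safe]: least fixpoint, start Z0 = Sat(EX safe) = {3, 5, 6}, add states in Sat(full) with some successor in Z. Already a fixed point.
Sat(E[full U EX safe]) = {3, 5, 6}
|Sat(E[full U EX safe])| = |{3, 5, 6}| = 3.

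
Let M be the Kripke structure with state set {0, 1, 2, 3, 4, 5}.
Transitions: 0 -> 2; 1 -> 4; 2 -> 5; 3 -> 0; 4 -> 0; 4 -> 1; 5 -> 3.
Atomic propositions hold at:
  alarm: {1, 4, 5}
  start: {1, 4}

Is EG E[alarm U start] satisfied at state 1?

E[alarm U start]: least fixpoint, start Z0 = Sat(start) = {1, 4}, add states in Sat(alarm) with some successor in Z. Already a fixed point.
Sat(E[alarm U start]) = {1, 4}
EG E[alarm U start]: greatest fixpoint, start Z0 = {1, 4}, keep only states in Sat with some successor in Z. Already a fixed point.
Sat(EG E[alarm U start]) = {1, 4}
1 ∈ Sat(EG E[alarm U start]) = {1, 4}, so the formula holds at 1.

Yes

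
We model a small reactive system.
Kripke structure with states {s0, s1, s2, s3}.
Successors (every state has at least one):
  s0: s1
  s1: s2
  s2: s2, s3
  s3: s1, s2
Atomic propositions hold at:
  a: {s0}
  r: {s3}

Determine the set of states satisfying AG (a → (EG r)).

EG r: greatest fixpoint, start Z0 = {s3}, keep only states in Sat with some successor in Z. Z1 = ∅; fixed.
Sat(EG r) = ∅
Sat(a → (EG r)) = {s1, s2, s3}
AG (a → (EG r)): greatest fixpoint, start Z0 = {s1, s2, s3}, keep only states in Sat with every successor in Z. Already a fixed point.
Sat(AG (a → (EG r))) = {s1, s2, s3}

{s1, s2, s3}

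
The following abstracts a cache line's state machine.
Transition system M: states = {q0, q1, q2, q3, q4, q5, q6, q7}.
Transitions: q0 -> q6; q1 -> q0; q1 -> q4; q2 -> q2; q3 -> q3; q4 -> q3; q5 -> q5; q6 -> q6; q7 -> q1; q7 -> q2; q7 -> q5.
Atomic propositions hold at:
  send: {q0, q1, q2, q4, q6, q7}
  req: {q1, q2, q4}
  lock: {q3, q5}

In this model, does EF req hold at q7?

Yes

EF req: least fixpoint, start Z0 = {q1, q2, q4}, add states with some successor in Z. Z1 = {q1, q2, q4, q7}; fixed.
Sat(EF req) = {q1, q2, q4, q7}
q7 ∈ Sat(EF req) = {q1, q2, q4, q7}, so the formula holds at q7.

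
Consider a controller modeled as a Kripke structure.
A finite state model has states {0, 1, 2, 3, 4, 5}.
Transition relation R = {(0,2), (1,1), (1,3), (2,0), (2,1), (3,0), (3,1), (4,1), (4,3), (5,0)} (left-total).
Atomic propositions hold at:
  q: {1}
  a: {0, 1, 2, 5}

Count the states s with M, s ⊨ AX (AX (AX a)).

1

Sat(AX a) = {s : every successor in {0, 1, 2, 5}} = {0, 2, 3, 5}
Sat(AX (AX a)) = {s : every successor in {0, 2, 3, 5}} = {0, 5}
Sat(AX (AX (AX a))) = {s : every successor in {0, 5}} = {5}
|Sat(AX (AX (AX a)))| = |{5}| = 1.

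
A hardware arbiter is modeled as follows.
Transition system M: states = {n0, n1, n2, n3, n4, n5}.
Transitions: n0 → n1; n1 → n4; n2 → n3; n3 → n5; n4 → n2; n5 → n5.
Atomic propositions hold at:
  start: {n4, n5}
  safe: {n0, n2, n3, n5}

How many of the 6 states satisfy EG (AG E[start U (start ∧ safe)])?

1

Sat(start ∧ safe) = {n5}
E[start U (start ∧ safe)]: least fixpoint, start Z0 = Sat((start ∧ safe)) = {n5}, add states in Sat(start) with some successor in Z. Already a fixed point.
Sat(E[start U (start ∧ safe)]) = {n5}
AG E[start U (start ∧ safe)]: greatest fixpoint, start Z0 = {n5}, keep only states in Sat with every successor in Z. Already a fixed point.
Sat(AG E[start U (start ∧ safe)]) = {n5}
EG (AG E[start U (start ∧ safe)]): greatest fixpoint, start Z0 = {n5}, keep only states in Sat with some successor in Z. Already a fixed point.
Sat(EG (AG E[start U (start ∧ safe)])) = {n5}
|Sat(EG (AG E[start U (start ∧ safe)]))| = |{n5}| = 1.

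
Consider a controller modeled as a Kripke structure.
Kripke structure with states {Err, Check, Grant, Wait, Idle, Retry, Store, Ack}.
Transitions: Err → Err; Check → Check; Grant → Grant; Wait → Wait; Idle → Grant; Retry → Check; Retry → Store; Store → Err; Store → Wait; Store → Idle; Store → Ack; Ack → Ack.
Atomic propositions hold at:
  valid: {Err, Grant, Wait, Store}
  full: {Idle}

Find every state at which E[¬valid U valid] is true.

Sat(¬valid) = {Check, Idle, Retry, Ack}
E[¬valid U valid]: least fixpoint, start Z0 = Sat(valid) = {Err, Grant, Wait, Store}, add states in Sat(¬valid) with some successor in Z. Z1 = {Err, Grant, Wait, Idle, Retry, Store}; fixed.
Sat(E[¬valid U valid]) = {Err, Grant, Wait, Idle, Retry, Store}

{Err, Grant, Wait, Idle, Retry, Store}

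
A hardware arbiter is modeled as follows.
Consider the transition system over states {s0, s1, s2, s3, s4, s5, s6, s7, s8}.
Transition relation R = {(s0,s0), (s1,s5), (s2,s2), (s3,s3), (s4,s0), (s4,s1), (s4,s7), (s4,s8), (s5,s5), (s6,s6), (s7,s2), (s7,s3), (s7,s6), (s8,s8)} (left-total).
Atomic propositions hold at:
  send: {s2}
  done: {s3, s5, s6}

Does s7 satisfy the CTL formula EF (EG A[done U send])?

Yes

A[done U send]: least fixpoint, start Z0 = Sat(send) = {s2}, add states in Sat(done) with every successor in Z. Already a fixed point.
Sat(A[done U send]) = {s2}
EG A[done U send]: greatest fixpoint, start Z0 = {s2}, keep only states in Sat with some successor in Z. Already a fixed point.
Sat(EG A[done U send]) = {s2}
EF (EG A[done U send]): least fixpoint, start Z0 = {s2}, add states with some successor in Z. Z1 = {s2, s7}; Z2 = {s2, s4, s7}; fixed.
Sat(EF (EG A[done U send])) = {s2, s4, s7}
s7 ∈ Sat(EF (EG A[done U send])) = {s2, s4, s7}, so the formula holds at s7.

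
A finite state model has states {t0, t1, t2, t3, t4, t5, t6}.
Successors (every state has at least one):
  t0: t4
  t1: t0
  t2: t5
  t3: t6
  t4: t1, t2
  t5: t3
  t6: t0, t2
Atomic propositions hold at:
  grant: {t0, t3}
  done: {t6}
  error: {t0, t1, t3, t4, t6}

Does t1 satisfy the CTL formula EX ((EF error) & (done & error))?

No

EF error: least fixpoint, start Z0 = {t0, t1, t3, t4, t6}, add states with some successor in Z. Z1 = {t0, t1, t3, t4, t5, t6}; Z2 = {t0, t1, t2, t3, t4, t5, t6}; fixed.
Sat(EF error) = {t0, t1, t2, t3, t4, t5, t6}
Sat(done & error) = {t6}
Sat((EF error) & (done & error)) = {t6}
Sat(EX ((EF error) & (done & error))) = {s : some successor in {t6}} = {t3}
t1 ∉ Sat(EX ((EF error) & (done & error))) = {t3}, so the formula does not hold at t1.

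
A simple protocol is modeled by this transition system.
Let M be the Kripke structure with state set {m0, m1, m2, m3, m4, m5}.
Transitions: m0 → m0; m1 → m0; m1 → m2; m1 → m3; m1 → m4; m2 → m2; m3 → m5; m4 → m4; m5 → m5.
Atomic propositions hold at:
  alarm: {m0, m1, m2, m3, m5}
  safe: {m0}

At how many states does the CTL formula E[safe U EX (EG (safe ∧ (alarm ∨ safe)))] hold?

2

Sat(alarm ∨ safe) = {m0, m1, m2, m3, m5}
Sat(safe ∧ (alarm ∨ safe)) = {m0}
EG (safe ∧ (alarm ∨ safe)): greatest fixpoint, start Z0 = {m0}, keep only states in Sat with some successor in Z. Already a fixed point.
Sat(EG (safe ∧ (alarm ∨ safe))) = {m0}
Sat(EX (EG (safe ∧ (alarm ∨ safe)))) = {s : some successor in {m0}} = {m0, m1}
E[safe U EX (EG (safe ∧ (alarm ∨ safe)))]: least fixpoint, start Z0 = Sat(EX (EG (safe ∧ (alarm ∨ safe)))) = {m0, m1}, add states in Sat(safe) with some successor in Z. Already a fixed point.
Sat(E[safe U EX (EG (safe ∧ (alarm ∨ safe)))]) = {m0, m1}
|Sat(E[safe U EX (EG (safe ∧ (alarm ∨ safe)))])| = |{m0, m1}| = 2.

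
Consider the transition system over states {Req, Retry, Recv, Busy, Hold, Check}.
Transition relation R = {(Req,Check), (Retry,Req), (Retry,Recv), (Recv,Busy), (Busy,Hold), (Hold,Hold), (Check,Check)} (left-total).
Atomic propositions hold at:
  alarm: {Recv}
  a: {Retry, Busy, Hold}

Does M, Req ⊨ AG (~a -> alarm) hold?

Sat(~a) = {Req, Recv, Check}
Sat(~a -> alarm) = {Retry, Recv, Busy, Hold}
AG (~a -> alarm): greatest fixpoint, start Z0 = {Retry, Recv, Busy, Hold}, keep only states in Sat with every successor in Z. Z1 = {Recv, Busy, Hold}; fixed.
Sat(AG (~a -> alarm)) = {Recv, Busy, Hold}
Req ∉ Sat(AG (~a -> alarm)) = {Recv, Busy, Hold}, so the formula does not hold at Req.

No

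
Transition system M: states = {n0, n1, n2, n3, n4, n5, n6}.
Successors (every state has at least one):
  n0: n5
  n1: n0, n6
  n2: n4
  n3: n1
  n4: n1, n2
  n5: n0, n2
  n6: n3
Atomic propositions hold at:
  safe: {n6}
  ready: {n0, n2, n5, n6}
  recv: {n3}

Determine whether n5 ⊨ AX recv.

No

Sat(AX recv) = {s : every successor in {n3}} = {n6}
n5 ∉ Sat(AX recv) = {n6}, so the formula does not hold at n5.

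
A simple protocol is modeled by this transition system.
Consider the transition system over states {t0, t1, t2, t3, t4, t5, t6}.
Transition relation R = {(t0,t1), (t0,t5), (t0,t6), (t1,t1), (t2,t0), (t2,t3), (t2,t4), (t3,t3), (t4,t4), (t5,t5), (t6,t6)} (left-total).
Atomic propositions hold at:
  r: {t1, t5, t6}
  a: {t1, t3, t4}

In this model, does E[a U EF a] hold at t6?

No

EF a: least fixpoint, start Z0 = {t1, t3, t4}, add states with some successor in Z. Z1 = {t0, t1, t2, t3, t4}; fixed.
Sat(EF a) = {t0, t1, t2, t3, t4}
E[a U EF a]: least fixpoint, start Z0 = Sat(EF a) = {t0, t1, t2, t3, t4}, add states in Sat(a) with some successor in Z. Already a fixed point.
Sat(E[a U EF a]) = {t0, t1, t2, t3, t4}
t6 ∉ Sat(E[a U EF a]) = {t0, t1, t2, t3, t4}, so the formula does not hold at t6.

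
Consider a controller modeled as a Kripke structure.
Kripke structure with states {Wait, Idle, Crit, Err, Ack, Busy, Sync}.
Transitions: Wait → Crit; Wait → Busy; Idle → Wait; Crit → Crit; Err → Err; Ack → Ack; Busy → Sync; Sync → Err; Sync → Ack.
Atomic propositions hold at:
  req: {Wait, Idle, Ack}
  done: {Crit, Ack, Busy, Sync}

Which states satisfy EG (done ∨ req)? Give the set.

{Wait, Idle, Crit, Ack, Busy, Sync}

Sat(done ∨ req) = {Wait, Idle, Crit, Ack, Busy, Sync}
EG (done ∨ req): greatest fixpoint, start Z0 = {Wait, Idle, Crit, Ack, Busy, Sync}, keep only states in Sat with some successor in Z. Already a fixed point.
Sat(EG (done ∨ req)) = {Wait, Idle, Crit, Ack, Busy, Sync}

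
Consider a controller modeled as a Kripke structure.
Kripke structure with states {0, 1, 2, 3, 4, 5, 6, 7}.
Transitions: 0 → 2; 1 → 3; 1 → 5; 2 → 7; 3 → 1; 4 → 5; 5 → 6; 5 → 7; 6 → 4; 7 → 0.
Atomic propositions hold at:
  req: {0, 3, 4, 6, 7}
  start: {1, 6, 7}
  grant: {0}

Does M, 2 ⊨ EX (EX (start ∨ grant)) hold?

Yes

Sat(start ∨ grant) = {0, 1, 6, 7}
Sat(EX (start ∨ grant)) = {s : some successor in {0, 1, 6, 7}} = {2, 3, 5, 7}
Sat(EX (EX (start ∨ grant))) = {s : some successor in {2, 3, 5, 7}} = {0, 1, 2, 4, 5}
2 ∈ Sat(EX (EX (start ∨ grant))) = {0, 1, 2, 4, 5}, so the formula holds at 2.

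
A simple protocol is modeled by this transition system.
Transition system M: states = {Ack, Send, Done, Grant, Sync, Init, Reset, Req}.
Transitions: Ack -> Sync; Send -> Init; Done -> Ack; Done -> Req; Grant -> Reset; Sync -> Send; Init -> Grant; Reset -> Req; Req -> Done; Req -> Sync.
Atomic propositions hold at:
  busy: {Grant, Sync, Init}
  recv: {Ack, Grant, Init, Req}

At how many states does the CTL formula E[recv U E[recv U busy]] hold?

5

E[recv U busy]: least fixpoint, start Z0 = Sat(busy) = {Grant, Sync, Init}, add states in Sat(recv) with some successor in Z. Z1 = {Ack, Grant, Sync, Init, Req}; fixed.
Sat(E[recv U busy]) = {Ack, Grant, Sync, Init, Req}
E[recv U E[recv U busy]]: least fixpoint, start Z0 = Sat(E[recv U busy]) = {Ack, Grant, Sync, Init, Req}, add states in Sat(recv) with some successor in Z. Already a fixed point.
Sat(E[recv U E[recv U busy]]) = {Ack, Grant, Sync, Init, Req}
|Sat(E[recv U E[recv U busy]])| = |{Ack, Grant, Sync, Init, Req}| = 5.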